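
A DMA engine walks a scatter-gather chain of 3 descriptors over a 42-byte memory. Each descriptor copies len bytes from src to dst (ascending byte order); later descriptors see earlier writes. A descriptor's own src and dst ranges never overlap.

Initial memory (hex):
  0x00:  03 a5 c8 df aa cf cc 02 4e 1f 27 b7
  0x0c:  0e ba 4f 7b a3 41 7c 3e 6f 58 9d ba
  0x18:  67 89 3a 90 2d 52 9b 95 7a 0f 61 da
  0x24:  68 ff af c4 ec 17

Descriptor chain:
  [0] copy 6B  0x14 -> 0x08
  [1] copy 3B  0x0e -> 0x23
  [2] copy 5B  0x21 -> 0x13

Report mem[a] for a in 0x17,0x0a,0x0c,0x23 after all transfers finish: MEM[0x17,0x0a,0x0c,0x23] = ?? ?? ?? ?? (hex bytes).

[0] 0x14->0x08 len=6 : 6f 58 9d ba 67 89
[1] 0x0e->0x23 len=3 : 4f 7b a3
[2] 0x21->0x13 len=5 : 0f 61 4f 7b a3
query mem[0x17]=0xa3, mem[0x0a]=0x9d, mem[0x0c]=0x67, mem[0x23]=0x4f

MEM[0x17,0x0a,0x0c,0x23] = a3 9d 67 4f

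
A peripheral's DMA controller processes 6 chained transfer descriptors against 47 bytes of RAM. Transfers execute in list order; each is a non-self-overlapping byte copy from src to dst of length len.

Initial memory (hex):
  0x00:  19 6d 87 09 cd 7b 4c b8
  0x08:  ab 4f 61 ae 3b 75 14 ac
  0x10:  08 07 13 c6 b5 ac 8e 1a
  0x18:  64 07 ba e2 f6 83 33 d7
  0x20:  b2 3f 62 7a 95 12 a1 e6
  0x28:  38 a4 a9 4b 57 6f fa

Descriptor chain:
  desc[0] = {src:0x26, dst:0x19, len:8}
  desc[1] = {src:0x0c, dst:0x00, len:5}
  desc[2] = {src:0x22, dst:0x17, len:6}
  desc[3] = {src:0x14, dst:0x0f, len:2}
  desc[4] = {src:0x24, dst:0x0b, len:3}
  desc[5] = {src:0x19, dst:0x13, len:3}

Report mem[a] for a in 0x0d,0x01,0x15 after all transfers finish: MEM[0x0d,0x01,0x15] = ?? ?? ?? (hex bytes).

MEM[0x0d,0x01,0x15] = a1 75 a1

[0] 0x26->0x19 len=8 : a1 e6 38 a4 a9 4b 57 6f
[1] 0x0c->0x00 len=5 : 3b 75 14 ac 08
[2] 0x22->0x17 len=6 : 62 7a 95 12 a1 e6
[3] 0x14->0x0f len=2 : b5 ac
[4] 0x24->0x0b len=3 : 95 12 a1
[5] 0x19->0x13 len=3 : 95 12 a1
query mem[0x0d]=0xa1, mem[0x01]=0x75, mem[0x15]=0xa1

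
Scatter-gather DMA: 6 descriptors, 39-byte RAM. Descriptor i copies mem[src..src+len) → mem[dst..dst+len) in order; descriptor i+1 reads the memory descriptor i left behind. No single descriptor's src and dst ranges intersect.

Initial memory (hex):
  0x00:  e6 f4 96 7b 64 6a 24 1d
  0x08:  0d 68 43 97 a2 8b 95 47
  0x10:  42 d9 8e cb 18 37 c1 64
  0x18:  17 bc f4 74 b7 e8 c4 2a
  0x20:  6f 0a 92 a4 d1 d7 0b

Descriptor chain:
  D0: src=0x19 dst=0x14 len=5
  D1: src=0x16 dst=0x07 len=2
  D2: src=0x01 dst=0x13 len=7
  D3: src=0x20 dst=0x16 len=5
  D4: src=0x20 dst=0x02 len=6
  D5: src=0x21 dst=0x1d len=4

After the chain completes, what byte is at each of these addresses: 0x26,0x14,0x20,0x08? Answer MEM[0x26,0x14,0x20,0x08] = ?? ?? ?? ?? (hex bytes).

MEM[0x26,0x14,0x20,0x08] = 0b 96 d1 b7

D0: mem[0x14..0x18] <- [bc f4 74 b7 e8]
D1: mem[0x07..0x08] <- [74 b7]
D2: mem[0x13..0x19] <- [f4 96 7b 64 6a 24 74]
D3: mem[0x16..0x1a] <- [6f 0a 92 a4 d1]
D4: mem[0x02..0x07] <- [6f 0a 92 a4 d1 d7]
D5: mem[0x1d..0x20] <- [0a 92 a4 d1]
query mem[0x26]=0x0b, mem[0x14]=0x96, mem[0x20]=0xd1, mem[0x08]=0xb7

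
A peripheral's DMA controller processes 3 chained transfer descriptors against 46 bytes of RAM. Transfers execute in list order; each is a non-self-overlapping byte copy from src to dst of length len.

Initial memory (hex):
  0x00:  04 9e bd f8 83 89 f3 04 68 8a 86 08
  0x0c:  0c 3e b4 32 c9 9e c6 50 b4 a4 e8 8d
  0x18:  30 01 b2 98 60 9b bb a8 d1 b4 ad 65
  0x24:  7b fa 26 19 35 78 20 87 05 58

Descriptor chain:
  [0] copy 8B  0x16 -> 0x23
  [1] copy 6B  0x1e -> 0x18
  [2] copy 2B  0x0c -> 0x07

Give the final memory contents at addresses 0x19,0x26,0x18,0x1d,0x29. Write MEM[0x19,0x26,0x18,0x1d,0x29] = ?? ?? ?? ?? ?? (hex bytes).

MEM[0x19,0x26,0x18,0x1d,0x29] = a8 01 bb e8 60

#0 dst[0x23+8] := {0xe8,0x8d,0x30,0x01,0xb2,0x98,0x60,0x9b}
#1 dst[0x18+6] := {0xbb,0xa8,0xd1,0xb4,0xad,0xe8}
#2 dst[0x07+2] := {0x0c,0x3e}
query mem[0x19]=0xa8, mem[0x26]=0x01, mem[0x18]=0xbb, mem[0x1d]=0xe8, mem[0x29]=0x60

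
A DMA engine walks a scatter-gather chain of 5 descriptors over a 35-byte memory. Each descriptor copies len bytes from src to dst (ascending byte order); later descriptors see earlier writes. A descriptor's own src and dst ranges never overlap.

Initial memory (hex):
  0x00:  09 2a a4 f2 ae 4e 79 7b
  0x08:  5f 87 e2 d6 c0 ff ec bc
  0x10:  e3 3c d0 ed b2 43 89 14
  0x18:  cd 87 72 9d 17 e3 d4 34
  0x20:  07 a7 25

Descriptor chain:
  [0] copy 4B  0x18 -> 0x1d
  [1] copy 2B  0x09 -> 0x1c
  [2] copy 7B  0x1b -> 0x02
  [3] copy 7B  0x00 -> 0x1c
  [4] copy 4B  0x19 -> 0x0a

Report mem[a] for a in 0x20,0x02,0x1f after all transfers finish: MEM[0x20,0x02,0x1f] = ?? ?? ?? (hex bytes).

  after D0: wrote 4B at 0x1d = cd87729d
  after D1: wrote 2B at 0x1c = 87e2
  after D2: wrote 7B at 0x02 = 9d87e287729da7
  after D3: wrote 7B at 0x1c = 092a9d87e28772
  after D4: wrote 4B at 0x0a = 87729d09
query mem[0x20]=0xe2, mem[0x02]=0x9d, mem[0x1f]=0x87

MEM[0x20,0x02,0x1f] = e2 9d 87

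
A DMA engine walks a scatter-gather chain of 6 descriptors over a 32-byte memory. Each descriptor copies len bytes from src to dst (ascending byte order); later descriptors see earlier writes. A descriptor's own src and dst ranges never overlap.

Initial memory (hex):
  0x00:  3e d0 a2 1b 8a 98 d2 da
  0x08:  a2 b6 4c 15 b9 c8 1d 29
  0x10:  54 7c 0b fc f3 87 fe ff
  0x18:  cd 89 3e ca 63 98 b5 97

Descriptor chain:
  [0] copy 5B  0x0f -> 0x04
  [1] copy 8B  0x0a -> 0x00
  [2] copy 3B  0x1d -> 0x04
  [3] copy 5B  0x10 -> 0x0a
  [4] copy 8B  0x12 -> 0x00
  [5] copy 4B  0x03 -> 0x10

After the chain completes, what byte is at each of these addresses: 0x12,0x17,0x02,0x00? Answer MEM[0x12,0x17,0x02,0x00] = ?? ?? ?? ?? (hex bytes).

MEM[0x12,0x17,0x02,0x00] = ff ff f3 0b

  after D0: wrote 5B at 0x04 = 29547c0bfc
  after D1: wrote 8B at 0x00 = 4c15b9c81d29547c
  after D2: wrote 3B at 0x04 = 98b597
  after D3: wrote 5B at 0x0a = 547c0bfcf3
  after D4: wrote 8B at 0x00 = 0bfcf387feffcd89
  after D5: wrote 4B at 0x10 = 87feffcd
query mem[0x12]=0xff, mem[0x17]=0xff, mem[0x02]=0xf3, mem[0x00]=0x0b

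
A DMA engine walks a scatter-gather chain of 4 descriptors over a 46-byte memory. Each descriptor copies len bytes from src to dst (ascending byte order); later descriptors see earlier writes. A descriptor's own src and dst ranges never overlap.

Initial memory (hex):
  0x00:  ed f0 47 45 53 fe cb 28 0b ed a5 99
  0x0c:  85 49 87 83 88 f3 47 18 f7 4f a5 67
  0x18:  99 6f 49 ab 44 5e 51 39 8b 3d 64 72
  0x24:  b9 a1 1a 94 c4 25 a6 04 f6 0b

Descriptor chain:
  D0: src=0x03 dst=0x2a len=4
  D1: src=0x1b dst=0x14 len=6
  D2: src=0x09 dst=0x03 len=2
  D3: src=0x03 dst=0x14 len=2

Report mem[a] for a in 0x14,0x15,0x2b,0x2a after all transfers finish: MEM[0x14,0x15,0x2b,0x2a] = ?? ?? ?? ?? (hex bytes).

MEM[0x14,0x15,0x2b,0x2a] = ed a5 53 45

#0 dst[0x2a+4] := {0x45,0x53,0xfe,0xcb}
#1 dst[0x14+6] := {0xab,0x44,0x5e,0x51,0x39,0x8b}
#2 dst[0x03+2] := {0xed,0xa5}
#3 dst[0x14+2] := {0xed,0xa5}
query mem[0x14]=0xed, mem[0x15]=0xa5, mem[0x2b]=0x53, mem[0x2a]=0x45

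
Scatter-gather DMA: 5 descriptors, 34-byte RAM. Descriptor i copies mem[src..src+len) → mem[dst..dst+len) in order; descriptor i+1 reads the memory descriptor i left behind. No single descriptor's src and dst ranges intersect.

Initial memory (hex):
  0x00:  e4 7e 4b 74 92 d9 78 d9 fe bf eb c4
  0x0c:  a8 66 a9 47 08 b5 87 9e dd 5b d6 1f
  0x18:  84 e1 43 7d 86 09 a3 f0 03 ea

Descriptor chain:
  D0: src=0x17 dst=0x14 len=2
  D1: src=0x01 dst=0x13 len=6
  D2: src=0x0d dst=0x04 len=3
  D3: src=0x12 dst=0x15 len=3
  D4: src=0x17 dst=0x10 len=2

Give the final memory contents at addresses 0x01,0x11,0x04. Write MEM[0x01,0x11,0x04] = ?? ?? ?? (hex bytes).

MEM[0x01,0x11,0x04] = 7e 78 66

[0] 0x17->0x14 len=2 : 1f 84
[1] 0x01->0x13 len=6 : 7e 4b 74 92 d9 78
[2] 0x0d->0x04 len=3 : 66 a9 47
[3] 0x12->0x15 len=3 : 87 7e 4b
[4] 0x17->0x10 len=2 : 4b 78
query mem[0x01]=0x7e, mem[0x11]=0x78, mem[0x04]=0x66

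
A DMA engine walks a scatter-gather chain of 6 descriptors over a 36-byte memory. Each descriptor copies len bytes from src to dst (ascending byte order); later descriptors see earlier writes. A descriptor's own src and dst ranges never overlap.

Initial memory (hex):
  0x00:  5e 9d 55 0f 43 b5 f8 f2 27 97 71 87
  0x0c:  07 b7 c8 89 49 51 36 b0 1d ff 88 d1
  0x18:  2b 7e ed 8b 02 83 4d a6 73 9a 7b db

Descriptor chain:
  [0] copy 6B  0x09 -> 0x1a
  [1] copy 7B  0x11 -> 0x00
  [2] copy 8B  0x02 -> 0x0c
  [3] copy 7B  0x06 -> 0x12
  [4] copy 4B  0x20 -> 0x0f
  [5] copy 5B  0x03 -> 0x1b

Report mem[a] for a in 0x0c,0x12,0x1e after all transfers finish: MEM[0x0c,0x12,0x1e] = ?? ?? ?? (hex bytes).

MEM[0x0c,0x12,0x1e] = b0 db d1

  after D0: wrote 6B at 0x1a = 97718707b7c8
  after D1: wrote 7B at 0x00 = 5136b01dff88d1
  after D2: wrote 8B at 0x0c = b01dff88d1f22797
  after D3: wrote 7B at 0x12 = d1f227977187b0
  after D4: wrote 4B at 0x0f = 739a7bdb
  after D5: wrote 5B at 0x1b = 1dff88d1f2
query mem[0x0c]=0xb0, mem[0x12]=0xdb, mem[0x1e]=0xd1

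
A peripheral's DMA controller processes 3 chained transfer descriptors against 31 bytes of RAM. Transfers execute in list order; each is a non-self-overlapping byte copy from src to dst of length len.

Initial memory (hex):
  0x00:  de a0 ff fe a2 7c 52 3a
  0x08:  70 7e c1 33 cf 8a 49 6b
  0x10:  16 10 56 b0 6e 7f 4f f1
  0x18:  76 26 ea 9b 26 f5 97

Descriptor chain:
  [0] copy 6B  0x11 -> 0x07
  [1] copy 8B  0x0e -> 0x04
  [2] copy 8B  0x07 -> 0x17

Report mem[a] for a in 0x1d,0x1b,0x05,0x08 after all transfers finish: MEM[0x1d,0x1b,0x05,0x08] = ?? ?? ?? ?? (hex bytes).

[0] 0x11->0x07 len=6 : 10 56 b0 6e 7f 4f
[1] 0x0e->0x04 len=8 : 49 6b 16 10 56 b0 6e 7f
[2] 0x07->0x17 len=8 : 10 56 b0 6e 7f 4f 8a 49
query mem[0x1d]=0x8a, mem[0x1b]=0x7f, mem[0x05]=0x6b, mem[0x08]=0x56

MEM[0x1d,0x1b,0x05,0x08] = 8a 7f 6b 56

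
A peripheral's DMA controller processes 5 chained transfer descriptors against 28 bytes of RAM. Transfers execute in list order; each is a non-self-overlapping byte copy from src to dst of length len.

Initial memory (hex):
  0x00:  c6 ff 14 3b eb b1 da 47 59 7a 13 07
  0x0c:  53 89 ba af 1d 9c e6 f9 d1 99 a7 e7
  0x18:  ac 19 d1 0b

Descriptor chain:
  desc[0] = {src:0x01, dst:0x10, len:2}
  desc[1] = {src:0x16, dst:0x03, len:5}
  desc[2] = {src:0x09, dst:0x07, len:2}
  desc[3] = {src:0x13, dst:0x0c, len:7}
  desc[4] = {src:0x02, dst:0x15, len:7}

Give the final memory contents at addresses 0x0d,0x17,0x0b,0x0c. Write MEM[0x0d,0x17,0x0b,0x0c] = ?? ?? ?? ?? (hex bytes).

[0] 0x01->0x10 len=2 : ff 14
[1] 0x16->0x03 len=5 : a7 e7 ac 19 d1
[2] 0x09->0x07 len=2 : 7a 13
[3] 0x13->0x0c len=7 : f9 d1 99 a7 e7 ac 19
[4] 0x02->0x15 len=7 : 14 a7 e7 ac 19 7a 13
query mem[0x0d]=0xd1, mem[0x17]=0xe7, mem[0x0b]=0x07, mem[0x0c]=0xf9

MEM[0x0d,0x17,0x0b,0x0c] = d1 e7 07 f9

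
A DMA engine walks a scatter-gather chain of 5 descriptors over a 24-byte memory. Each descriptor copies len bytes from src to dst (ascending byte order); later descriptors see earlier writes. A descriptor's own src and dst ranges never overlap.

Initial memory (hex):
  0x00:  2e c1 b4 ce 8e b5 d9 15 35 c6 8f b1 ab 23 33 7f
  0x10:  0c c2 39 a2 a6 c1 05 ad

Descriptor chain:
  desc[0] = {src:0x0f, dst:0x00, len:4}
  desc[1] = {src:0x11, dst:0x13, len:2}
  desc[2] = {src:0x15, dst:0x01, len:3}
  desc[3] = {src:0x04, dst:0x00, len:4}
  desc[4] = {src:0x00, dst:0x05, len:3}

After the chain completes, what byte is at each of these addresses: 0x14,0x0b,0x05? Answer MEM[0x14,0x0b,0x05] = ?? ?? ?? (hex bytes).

D0: mem[0x00..0x03] <- [7f 0c c2 39]
D1: mem[0x13..0x14] <- [c2 39]
D2: mem[0x01..0x03] <- [c1 05 ad]
D3: mem[0x00..0x03] <- [8e b5 d9 15]
D4: mem[0x05..0x07] <- [8e b5 d9]
query mem[0x14]=0x39, mem[0x0b]=0xb1, mem[0x05]=0x8e

MEM[0x14,0x0b,0x05] = 39 b1 8e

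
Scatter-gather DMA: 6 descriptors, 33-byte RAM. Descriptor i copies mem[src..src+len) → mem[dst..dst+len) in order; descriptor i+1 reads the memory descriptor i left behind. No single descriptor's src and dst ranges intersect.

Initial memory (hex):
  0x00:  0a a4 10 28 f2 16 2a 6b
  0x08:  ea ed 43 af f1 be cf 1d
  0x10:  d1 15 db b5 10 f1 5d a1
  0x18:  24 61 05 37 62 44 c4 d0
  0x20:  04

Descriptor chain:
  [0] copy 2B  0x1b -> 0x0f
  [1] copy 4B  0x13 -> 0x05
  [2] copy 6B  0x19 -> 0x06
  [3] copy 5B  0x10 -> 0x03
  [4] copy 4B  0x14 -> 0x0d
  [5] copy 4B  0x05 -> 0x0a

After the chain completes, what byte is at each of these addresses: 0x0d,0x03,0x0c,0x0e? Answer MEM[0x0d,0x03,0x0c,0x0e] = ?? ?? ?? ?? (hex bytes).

[0] 0x1b->0x0f len=2 : 37 62
[1] 0x13->0x05 len=4 : b5 10 f1 5d
[2] 0x19->0x06 len=6 : 61 05 37 62 44 c4
[3] 0x10->0x03 len=5 : 62 15 db b5 10
[4] 0x14->0x0d len=4 : 10 f1 5d a1
[5] 0x05->0x0a len=4 : db b5 10 37
query mem[0x0d]=0x37, mem[0x03]=0x62, mem[0x0c]=0x10, mem[0x0e]=0xf1

MEM[0x0d,0x03,0x0c,0x0e] = 37 62 10 f1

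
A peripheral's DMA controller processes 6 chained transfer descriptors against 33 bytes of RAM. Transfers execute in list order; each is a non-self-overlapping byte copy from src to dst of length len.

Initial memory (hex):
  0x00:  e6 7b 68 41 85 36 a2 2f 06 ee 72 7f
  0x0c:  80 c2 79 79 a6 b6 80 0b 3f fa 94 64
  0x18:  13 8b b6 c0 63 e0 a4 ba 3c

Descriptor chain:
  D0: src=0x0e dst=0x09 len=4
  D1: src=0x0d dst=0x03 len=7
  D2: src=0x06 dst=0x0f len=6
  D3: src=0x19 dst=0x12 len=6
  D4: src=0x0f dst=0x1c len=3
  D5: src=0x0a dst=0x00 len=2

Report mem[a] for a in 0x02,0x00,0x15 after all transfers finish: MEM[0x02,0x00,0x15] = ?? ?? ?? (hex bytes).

#0 dst[0x09+4] := {0x79,0x79,0xa6,0xb6}
#1 dst[0x03+7] := {0xc2,0x79,0x79,0xa6,0xb6,0x80,0x0b}
#2 dst[0x0f+6] := {0xa6,0xb6,0x80,0x0b,0x79,0xa6}
#3 dst[0x12+6] := {0x8b,0xb6,0xc0,0x63,0xe0,0xa4}
#4 dst[0x1c+3] := {0xa6,0xb6,0x80}
#5 dst[0x00+2] := {0x79,0xa6}
query mem[0x02]=0x68, mem[0x00]=0x79, mem[0x15]=0x63

MEM[0x02,0x00,0x15] = 68 79 63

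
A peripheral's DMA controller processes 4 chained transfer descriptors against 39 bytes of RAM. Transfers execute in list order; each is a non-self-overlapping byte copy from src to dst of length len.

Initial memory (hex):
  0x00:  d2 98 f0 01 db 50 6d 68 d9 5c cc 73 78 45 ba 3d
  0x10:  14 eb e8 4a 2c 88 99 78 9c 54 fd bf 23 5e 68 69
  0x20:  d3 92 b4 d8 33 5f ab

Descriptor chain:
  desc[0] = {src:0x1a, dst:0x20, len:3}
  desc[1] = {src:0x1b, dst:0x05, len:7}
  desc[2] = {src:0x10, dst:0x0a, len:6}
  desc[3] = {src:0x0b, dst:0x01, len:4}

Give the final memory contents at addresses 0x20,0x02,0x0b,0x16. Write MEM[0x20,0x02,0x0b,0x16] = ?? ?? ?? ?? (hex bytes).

D0: mem[0x20..0x22] <- [fd bf 23]
D1: mem[0x05..0x0b] <- [bf 23 5e 68 69 fd bf]
D2: mem[0x0a..0x0f] <- [14 eb e8 4a 2c 88]
D3: mem[0x01..0x04] <- [eb e8 4a 2c]
query mem[0x20]=0xfd, mem[0x02]=0xe8, mem[0x0b]=0xeb, mem[0x16]=0x99

MEM[0x20,0x02,0x0b,0x16] = fd e8 eb 99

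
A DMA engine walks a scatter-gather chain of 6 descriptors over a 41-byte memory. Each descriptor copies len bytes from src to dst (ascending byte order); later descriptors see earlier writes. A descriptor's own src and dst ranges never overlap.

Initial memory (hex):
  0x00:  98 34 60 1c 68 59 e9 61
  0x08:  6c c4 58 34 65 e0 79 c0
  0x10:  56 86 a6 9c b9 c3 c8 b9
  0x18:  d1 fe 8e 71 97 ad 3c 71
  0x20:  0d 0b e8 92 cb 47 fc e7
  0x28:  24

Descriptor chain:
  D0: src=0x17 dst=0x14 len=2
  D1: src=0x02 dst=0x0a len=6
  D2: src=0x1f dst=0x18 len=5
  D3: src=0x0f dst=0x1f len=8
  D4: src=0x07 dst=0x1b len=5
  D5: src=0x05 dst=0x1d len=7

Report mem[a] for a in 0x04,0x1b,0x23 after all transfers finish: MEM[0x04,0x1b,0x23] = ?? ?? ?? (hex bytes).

#0 dst[0x14+2] := {0xb9,0xd1}
#1 dst[0x0a+6] := {0x60,0x1c,0x68,0x59,0xe9,0x61}
#2 dst[0x18+5] := {0x71,0x0d,0x0b,0xe8,0x92}
#3 dst[0x1f+8] := {0x61,0x56,0x86,0xa6,0x9c,0xb9,0xd1,0xc8}
#4 dst[0x1b+5] := {0x61,0x6c,0xc4,0x60,0x1c}
#5 dst[0x1d+7] := {0x59,0xe9,0x61,0x6c,0xc4,0x60,0x1c}
query mem[0x04]=0x68, mem[0x1b]=0x61, mem[0x23]=0x1c

MEM[0x04,0x1b,0x23] = 68 61 1c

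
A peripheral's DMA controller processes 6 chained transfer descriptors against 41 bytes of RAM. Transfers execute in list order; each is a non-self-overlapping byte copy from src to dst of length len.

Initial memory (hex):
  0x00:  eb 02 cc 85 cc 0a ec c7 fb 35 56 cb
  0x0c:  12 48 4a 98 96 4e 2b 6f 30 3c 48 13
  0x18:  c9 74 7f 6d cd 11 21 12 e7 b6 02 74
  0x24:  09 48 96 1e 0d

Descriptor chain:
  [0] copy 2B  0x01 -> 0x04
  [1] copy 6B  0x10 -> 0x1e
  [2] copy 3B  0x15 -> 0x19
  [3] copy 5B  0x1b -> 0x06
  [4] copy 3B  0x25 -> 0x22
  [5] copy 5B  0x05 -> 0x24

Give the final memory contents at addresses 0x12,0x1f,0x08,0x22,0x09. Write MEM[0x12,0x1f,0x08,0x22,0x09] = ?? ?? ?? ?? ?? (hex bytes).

MEM[0x12,0x1f,0x08,0x22,0x09] = 2b 4e 11 48 96

[0] 0x01->0x04 len=2 : 02 cc
[1] 0x10->0x1e len=6 : 96 4e 2b 6f 30 3c
[2] 0x15->0x19 len=3 : 3c 48 13
[3] 0x1b->0x06 len=5 : 13 cd 11 96 4e
[4] 0x25->0x22 len=3 : 48 96 1e
[5] 0x05->0x24 len=5 : cc 13 cd 11 96
query mem[0x12]=0x2b, mem[0x1f]=0x4e, mem[0x08]=0x11, mem[0x22]=0x48, mem[0x09]=0x96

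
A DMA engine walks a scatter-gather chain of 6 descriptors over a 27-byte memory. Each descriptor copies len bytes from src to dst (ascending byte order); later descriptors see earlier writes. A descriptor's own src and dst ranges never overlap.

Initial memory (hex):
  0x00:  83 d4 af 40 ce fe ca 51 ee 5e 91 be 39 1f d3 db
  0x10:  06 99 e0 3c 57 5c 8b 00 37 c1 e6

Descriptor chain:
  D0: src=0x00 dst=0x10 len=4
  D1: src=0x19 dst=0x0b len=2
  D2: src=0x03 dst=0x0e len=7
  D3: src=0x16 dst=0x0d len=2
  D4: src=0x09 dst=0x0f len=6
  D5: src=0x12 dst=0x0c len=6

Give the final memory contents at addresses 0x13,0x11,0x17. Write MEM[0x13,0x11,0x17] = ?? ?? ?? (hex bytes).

MEM[0x13,0x11,0x17] = 8b 00 00

#0 dst[0x10+4] := {0x83,0xd4,0xaf,0x40}
#1 dst[0x0b+2] := {0xc1,0xe6}
#2 dst[0x0e+7] := {0x40,0xce,0xfe,0xca,0x51,0xee,0x5e}
#3 dst[0x0d+2] := {0x8b,0x00}
#4 dst[0x0f+6] := {0x5e,0x91,0xc1,0xe6,0x8b,0x00}
#5 dst[0x0c+6] := {0xe6,0x8b,0x00,0x5c,0x8b,0x00}
query mem[0x13]=0x8b, mem[0x11]=0x00, mem[0x17]=0x00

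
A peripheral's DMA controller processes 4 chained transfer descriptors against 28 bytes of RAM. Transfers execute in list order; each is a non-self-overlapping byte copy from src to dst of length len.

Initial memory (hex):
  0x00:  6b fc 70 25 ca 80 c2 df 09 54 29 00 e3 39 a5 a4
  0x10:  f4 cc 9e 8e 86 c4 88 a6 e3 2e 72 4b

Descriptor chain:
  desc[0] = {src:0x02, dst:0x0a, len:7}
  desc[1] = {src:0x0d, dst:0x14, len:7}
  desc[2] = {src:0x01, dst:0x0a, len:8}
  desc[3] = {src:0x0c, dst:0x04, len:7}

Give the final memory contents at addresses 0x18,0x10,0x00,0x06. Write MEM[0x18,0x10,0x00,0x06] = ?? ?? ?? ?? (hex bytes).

  after D0: wrote 7B at 0x0a = 7025ca80c2df09
  after D1: wrote 7B at 0x14 = 80c2df09cc9e8e
  after D2: wrote 8B at 0x0a = fc7025ca80c2df09
  after D3: wrote 7B at 0x04 = 25ca80c2df099e
query mem[0x18]=0xcc, mem[0x10]=0xdf, mem[0x00]=0x6b, mem[0x06]=0x80

MEM[0x18,0x10,0x00,0x06] = cc df 6b 80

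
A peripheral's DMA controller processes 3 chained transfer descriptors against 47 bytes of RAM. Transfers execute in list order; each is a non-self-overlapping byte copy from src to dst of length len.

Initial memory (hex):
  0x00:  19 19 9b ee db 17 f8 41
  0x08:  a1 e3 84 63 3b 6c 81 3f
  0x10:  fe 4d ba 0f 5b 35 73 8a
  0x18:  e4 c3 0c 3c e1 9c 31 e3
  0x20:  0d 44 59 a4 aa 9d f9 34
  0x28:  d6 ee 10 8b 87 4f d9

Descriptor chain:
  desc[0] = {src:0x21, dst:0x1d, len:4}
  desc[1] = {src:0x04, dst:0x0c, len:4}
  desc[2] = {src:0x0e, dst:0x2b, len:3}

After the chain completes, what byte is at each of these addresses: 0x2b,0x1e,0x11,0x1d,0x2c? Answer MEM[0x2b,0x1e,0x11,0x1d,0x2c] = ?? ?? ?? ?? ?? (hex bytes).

#0 dst[0x1d+4] := {0x44,0x59,0xa4,0xaa}
#1 dst[0x0c+4] := {0xdb,0x17,0xf8,0x41}
#2 dst[0x2b+3] := {0xf8,0x41,0xfe}
query mem[0x2b]=0xf8, mem[0x1e]=0x59, mem[0x11]=0x4d, mem[0x1d]=0x44, mem[0x2c]=0x41

MEM[0x2b,0x1e,0x11,0x1d,0x2c] = f8 59 4d 44 41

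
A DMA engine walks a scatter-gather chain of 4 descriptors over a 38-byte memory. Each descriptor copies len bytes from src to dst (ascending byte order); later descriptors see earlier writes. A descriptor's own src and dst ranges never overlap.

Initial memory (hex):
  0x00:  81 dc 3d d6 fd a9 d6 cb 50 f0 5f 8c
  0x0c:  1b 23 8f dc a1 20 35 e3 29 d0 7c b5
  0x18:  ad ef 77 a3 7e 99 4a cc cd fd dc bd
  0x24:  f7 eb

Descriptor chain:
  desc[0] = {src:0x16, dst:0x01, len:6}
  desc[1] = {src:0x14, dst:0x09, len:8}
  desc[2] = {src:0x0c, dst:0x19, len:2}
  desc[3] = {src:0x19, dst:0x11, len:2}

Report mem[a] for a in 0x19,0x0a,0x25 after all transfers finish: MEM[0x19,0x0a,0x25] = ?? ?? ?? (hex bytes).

MEM[0x19,0x0a,0x25] = b5 d0 eb

[0] 0x16->0x01 len=6 : 7c b5 ad ef 77 a3
[1] 0x14->0x09 len=8 : 29 d0 7c b5 ad ef 77 a3
[2] 0x0c->0x19 len=2 : b5 ad
[3] 0x19->0x11 len=2 : b5 ad
query mem[0x19]=0xb5, mem[0x0a]=0xd0, mem[0x25]=0xeb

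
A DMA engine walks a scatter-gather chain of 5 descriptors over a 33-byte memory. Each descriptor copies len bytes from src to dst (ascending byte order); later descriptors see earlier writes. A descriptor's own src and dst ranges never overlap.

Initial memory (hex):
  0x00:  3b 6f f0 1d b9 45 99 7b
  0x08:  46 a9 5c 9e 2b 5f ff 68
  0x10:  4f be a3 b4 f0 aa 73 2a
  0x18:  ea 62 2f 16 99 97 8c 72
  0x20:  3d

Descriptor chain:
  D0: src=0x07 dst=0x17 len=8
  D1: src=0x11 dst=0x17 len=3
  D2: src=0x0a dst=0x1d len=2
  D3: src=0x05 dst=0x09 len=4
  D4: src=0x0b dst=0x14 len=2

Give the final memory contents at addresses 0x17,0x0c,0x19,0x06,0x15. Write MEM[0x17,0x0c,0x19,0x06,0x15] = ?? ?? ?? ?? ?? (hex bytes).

D0: mem[0x17..0x1e] <- [7b 46 a9 5c 9e 2b 5f ff]
D1: mem[0x17..0x19] <- [be a3 b4]
D2: mem[0x1d..0x1e] <- [5c 9e]
D3: mem[0x09..0x0c] <- [45 99 7b 46]
D4: mem[0x14..0x15] <- [7b 46]
query mem[0x17]=0xbe, mem[0x0c]=0x46, mem[0x19]=0xb4, mem[0x06]=0x99, mem[0x15]=0x46

MEM[0x17,0x0c,0x19,0x06,0x15] = be 46 b4 99 46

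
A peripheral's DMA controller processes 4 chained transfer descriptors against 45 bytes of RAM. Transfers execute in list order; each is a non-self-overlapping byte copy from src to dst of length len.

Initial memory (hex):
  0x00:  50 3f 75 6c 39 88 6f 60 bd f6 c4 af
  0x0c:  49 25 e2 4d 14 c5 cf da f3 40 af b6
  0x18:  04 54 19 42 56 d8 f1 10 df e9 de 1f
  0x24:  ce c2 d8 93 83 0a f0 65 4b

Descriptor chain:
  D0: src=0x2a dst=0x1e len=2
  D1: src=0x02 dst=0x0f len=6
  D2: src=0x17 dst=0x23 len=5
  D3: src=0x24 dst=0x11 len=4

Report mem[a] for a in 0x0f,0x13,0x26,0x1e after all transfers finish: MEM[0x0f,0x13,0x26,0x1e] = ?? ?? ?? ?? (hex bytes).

  after D0: wrote 2B at 0x1e = f065
  after D1: wrote 6B at 0x0f = 756c39886f60
  after D2: wrote 5B at 0x23 = b604541942
  after D3: wrote 4B at 0x11 = 04541942
query mem[0x0f]=0x75, mem[0x13]=0x19, mem[0x26]=0x19, mem[0x1e]=0xf0

MEM[0x0f,0x13,0x26,0x1e] = 75 19 19 f0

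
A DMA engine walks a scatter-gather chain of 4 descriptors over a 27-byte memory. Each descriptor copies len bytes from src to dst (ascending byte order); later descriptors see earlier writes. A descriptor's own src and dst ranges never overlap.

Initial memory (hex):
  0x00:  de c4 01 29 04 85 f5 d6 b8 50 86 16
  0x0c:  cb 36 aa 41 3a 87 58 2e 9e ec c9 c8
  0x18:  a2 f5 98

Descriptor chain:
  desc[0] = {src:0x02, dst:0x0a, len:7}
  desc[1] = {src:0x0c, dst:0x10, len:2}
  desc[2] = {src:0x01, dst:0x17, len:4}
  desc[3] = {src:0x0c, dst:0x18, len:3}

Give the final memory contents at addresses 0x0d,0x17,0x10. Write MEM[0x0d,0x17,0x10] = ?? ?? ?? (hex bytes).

[0] 0x02->0x0a len=7 : 01 29 04 85 f5 d6 b8
[1] 0x0c->0x10 len=2 : 04 85
[2] 0x01->0x17 len=4 : c4 01 29 04
[3] 0x0c->0x18 len=3 : 04 85 f5
query mem[0x0d]=0x85, mem[0x17]=0xc4, mem[0x10]=0x04

MEM[0x0d,0x17,0x10] = 85 c4 04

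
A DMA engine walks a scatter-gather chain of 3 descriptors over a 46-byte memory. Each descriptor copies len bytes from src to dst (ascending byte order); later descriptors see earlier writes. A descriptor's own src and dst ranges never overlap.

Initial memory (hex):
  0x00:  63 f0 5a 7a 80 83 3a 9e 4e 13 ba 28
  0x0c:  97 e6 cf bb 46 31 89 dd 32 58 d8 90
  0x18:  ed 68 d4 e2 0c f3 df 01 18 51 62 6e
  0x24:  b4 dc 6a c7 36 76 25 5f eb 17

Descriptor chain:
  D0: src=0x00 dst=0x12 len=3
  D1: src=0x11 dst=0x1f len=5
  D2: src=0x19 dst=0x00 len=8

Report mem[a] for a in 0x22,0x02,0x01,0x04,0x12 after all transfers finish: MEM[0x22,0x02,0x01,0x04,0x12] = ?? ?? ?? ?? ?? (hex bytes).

[0] 0x00->0x12 len=3 : 63 f0 5a
[1] 0x11->0x1f len=5 : 31 63 f0 5a 58
[2] 0x19->0x00 len=8 : 68 d4 e2 0c f3 df 31 63
query mem[0x22]=0x5a, mem[0x02]=0xe2, mem[0x01]=0xd4, mem[0x04]=0xf3, mem[0x12]=0x63

MEM[0x22,0x02,0x01,0x04,0x12] = 5a e2 d4 f3 63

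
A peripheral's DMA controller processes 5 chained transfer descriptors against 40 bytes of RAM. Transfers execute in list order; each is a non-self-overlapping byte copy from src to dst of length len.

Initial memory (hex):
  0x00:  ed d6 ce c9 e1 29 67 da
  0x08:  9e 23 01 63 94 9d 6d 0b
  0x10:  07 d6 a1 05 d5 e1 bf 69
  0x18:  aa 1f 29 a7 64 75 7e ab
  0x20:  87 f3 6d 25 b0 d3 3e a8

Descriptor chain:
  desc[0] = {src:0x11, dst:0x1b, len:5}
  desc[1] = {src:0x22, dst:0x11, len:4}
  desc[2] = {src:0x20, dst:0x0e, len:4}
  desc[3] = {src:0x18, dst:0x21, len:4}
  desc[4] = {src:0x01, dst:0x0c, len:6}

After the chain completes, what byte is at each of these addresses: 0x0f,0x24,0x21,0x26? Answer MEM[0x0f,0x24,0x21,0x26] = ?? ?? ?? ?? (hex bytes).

#0 dst[0x1b+5] := {0xd6,0xa1,0x05,0xd5,0xe1}
#1 dst[0x11+4] := {0x6d,0x25,0xb0,0xd3}
#2 dst[0x0e+4] := {0x87,0xf3,0x6d,0x25}
#3 dst[0x21+4] := {0xaa,0x1f,0x29,0xd6}
#4 dst[0x0c+6] := {0xd6,0xce,0xc9,0xe1,0x29,0x67}
query mem[0x0f]=0xe1, mem[0x24]=0xd6, mem[0x21]=0xaa, mem[0x26]=0x3e

MEM[0x0f,0x24,0x21,0x26] = e1 d6 aa 3e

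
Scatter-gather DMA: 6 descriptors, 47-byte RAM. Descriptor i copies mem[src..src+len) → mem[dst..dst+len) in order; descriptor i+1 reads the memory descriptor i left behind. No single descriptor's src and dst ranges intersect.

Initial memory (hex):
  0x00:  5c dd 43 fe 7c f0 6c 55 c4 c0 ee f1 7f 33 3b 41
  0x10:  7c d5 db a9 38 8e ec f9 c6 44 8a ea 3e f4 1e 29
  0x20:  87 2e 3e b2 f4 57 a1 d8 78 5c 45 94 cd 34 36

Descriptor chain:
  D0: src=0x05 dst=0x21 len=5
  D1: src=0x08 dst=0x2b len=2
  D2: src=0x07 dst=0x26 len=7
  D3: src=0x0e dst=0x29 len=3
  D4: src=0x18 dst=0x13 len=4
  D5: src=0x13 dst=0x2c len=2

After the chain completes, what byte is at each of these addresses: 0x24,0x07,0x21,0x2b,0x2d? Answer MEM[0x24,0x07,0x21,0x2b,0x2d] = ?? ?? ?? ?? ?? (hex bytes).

MEM[0x24,0x07,0x21,0x2b,0x2d] = c4 55 f0 7c 44

#0 dst[0x21+5] := {0xf0,0x6c,0x55,0xc4,0xc0}
#1 dst[0x2b+2] := {0xc4,0xc0}
#2 dst[0x26+7] := {0x55,0xc4,0xc0,0xee,0xf1,0x7f,0x33}
#3 dst[0x29+3] := {0x3b,0x41,0x7c}
#4 dst[0x13+4] := {0xc6,0x44,0x8a,0xea}
#5 dst[0x2c+2] := {0xc6,0x44}
query mem[0x24]=0xc4, mem[0x07]=0x55, mem[0x21]=0xf0, mem[0x2b]=0x7c, mem[0x2d]=0x44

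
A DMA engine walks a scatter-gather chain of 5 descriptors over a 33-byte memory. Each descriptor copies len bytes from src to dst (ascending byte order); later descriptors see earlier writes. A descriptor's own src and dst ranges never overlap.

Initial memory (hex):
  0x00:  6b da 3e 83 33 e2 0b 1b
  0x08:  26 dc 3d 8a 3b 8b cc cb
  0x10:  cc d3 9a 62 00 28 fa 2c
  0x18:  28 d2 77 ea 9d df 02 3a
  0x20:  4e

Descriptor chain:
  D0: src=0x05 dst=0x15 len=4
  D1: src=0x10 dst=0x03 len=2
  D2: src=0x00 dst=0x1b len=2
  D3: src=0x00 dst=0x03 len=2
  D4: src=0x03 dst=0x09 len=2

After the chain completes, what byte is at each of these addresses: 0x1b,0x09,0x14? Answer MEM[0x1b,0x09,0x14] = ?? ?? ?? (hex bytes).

MEM[0x1b,0x09,0x14] = 6b 6b 00

  after D0: wrote 4B at 0x15 = e20b1b26
  after D1: wrote 2B at 0x03 = ccd3
  after D2: wrote 2B at 0x1b = 6bda
  after D3: wrote 2B at 0x03 = 6bda
  after D4: wrote 2B at 0x09 = 6bda
query mem[0x1b]=0x6b, mem[0x09]=0x6b, mem[0x14]=0x00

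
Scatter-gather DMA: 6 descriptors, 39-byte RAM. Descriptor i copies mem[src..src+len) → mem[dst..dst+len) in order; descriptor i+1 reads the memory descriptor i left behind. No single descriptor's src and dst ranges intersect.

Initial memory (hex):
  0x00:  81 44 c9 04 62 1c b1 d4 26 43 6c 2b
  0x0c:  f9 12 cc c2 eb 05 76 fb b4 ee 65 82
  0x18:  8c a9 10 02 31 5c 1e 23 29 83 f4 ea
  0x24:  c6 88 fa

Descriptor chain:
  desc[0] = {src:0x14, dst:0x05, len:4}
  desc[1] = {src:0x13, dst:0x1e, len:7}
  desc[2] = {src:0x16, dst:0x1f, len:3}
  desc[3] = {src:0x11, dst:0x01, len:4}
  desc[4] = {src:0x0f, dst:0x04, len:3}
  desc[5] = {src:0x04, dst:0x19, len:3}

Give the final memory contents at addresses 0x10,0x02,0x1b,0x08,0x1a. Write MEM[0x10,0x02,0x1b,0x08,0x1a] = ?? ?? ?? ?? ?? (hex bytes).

[0] 0x14->0x05 len=4 : b4 ee 65 82
[1] 0x13->0x1e len=7 : fb b4 ee 65 82 8c a9
[2] 0x16->0x1f len=3 : 65 82 8c
[3] 0x11->0x01 len=4 : 05 76 fb b4
[4] 0x0f->0x04 len=3 : c2 eb 05
[5] 0x04->0x19 len=3 : c2 eb 05
query mem[0x10]=0xeb, mem[0x02]=0x76, mem[0x1b]=0x05, mem[0x08]=0x82, mem[0x1a]=0xeb

MEM[0x10,0x02,0x1b,0x08,0x1a] = eb 76 05 82 eb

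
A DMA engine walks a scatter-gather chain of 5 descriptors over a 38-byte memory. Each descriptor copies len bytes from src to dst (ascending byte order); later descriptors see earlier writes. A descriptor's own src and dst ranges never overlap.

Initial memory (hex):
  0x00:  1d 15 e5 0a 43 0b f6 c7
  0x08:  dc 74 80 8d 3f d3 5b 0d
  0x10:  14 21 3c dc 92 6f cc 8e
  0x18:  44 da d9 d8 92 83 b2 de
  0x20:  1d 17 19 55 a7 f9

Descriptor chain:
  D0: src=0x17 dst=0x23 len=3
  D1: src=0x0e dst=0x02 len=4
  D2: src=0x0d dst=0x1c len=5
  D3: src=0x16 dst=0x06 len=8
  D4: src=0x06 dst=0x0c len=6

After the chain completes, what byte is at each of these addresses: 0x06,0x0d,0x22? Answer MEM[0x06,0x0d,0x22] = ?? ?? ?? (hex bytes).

MEM[0x06,0x0d,0x22] = cc 8e 19

D0: mem[0x23..0x25] <- [8e 44 da]
D1: mem[0x02..0x05] <- [5b 0d 14 21]
D2: mem[0x1c..0x20] <- [d3 5b 0d 14 21]
D3: mem[0x06..0x0d] <- [cc 8e 44 da d9 d8 d3 5b]
D4: mem[0x0c..0x11] <- [cc 8e 44 da d9 d8]
query mem[0x06]=0xcc, mem[0x0d]=0x8e, mem[0x22]=0x19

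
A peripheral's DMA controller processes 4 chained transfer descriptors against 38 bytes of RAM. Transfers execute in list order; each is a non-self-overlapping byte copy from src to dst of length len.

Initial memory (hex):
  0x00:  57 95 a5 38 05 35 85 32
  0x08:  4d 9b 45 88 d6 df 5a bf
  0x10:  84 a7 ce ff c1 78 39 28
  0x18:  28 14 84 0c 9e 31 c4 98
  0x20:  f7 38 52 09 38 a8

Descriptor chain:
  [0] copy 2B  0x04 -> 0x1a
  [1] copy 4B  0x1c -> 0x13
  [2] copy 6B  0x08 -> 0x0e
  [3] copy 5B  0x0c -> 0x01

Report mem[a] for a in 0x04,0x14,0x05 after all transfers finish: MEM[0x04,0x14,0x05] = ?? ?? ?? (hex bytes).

[0] 0x04->0x1a len=2 : 05 35
[1] 0x1c->0x13 len=4 : 9e 31 c4 98
[2] 0x08->0x0e len=6 : 4d 9b 45 88 d6 df
[3] 0x0c->0x01 len=5 : d6 df 4d 9b 45
query mem[0x04]=0x9b, mem[0x14]=0x31, mem[0x05]=0x45

MEM[0x04,0x14,0x05] = 9b 31 45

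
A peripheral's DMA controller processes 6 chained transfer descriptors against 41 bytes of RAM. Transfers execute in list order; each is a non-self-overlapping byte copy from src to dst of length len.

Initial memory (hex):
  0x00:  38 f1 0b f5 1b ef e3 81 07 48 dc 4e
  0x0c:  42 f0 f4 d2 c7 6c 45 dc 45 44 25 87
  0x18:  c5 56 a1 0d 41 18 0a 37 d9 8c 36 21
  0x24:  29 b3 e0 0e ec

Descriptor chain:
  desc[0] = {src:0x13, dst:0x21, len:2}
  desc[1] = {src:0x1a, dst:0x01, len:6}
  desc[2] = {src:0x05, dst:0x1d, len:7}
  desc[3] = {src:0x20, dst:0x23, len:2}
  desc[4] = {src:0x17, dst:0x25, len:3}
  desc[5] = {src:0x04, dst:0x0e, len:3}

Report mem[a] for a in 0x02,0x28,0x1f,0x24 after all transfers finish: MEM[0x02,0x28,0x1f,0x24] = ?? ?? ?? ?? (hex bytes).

  after D0: wrote 2B at 0x21 = dc45
  after D1: wrote 6B at 0x01 = a10d41180a37
  after D2: wrote 7B at 0x1d = 0a37810748dc4e
  after D3: wrote 2B at 0x23 = 0748
  after D4: wrote 3B at 0x25 = 87c556
  after D5: wrote 3B at 0x0e = 180a37
query mem[0x02]=0x0d, mem[0x28]=0xec, mem[0x1f]=0x81, mem[0x24]=0x48

MEM[0x02,0x28,0x1f,0x24] = 0d ec 81 48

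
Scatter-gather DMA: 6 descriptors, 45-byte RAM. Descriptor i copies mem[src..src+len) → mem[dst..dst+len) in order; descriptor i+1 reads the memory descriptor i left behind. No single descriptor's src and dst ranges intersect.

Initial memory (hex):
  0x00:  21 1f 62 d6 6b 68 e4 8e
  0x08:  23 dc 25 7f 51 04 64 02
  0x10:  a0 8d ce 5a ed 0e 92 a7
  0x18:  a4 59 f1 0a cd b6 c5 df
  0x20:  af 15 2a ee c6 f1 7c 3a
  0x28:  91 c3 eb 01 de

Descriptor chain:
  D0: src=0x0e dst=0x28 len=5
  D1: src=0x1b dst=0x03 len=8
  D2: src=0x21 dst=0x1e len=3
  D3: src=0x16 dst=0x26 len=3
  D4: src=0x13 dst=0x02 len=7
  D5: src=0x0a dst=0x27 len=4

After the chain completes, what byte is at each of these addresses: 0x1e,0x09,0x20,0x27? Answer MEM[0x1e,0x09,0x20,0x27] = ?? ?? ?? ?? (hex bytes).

D0: mem[0x28..0x2c] <- [64 02 a0 8d ce]
D1: mem[0x03..0x0a] <- [0a cd b6 c5 df af 15 2a]
D2: mem[0x1e..0x20] <- [15 2a ee]
D3: mem[0x26..0x28] <- [92 a7 a4]
D4: mem[0x02..0x08] <- [5a ed 0e 92 a7 a4 59]
D5: mem[0x27..0x2a] <- [2a 7f 51 04]
query mem[0x1e]=0x15, mem[0x09]=0x15, mem[0x20]=0xee, mem[0x27]=0x2a

MEM[0x1e,0x09,0x20,0x27] = 15 15 ee 2a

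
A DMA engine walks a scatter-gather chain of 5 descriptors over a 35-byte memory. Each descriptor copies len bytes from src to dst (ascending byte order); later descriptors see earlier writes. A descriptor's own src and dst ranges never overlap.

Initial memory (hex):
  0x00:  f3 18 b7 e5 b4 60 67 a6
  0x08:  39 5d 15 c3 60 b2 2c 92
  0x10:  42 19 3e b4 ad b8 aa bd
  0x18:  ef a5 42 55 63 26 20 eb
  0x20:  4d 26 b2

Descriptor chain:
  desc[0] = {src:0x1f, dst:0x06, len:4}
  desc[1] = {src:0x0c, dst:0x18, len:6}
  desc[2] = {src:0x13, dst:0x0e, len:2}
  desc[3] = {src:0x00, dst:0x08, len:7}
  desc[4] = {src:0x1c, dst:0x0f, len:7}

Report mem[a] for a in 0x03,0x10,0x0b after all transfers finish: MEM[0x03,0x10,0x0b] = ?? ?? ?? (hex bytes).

[0] 0x1f->0x06 len=4 : eb 4d 26 b2
[1] 0x0c->0x18 len=6 : 60 b2 2c 92 42 19
[2] 0x13->0x0e len=2 : b4 ad
[3] 0x00->0x08 len=7 : f3 18 b7 e5 b4 60 eb
[4] 0x1c->0x0f len=7 : 42 19 20 eb 4d 26 b2
query mem[0x03]=0xe5, mem[0x10]=0x19, mem[0x0b]=0xe5

MEM[0x03,0x10,0x0b] = e5 19 e5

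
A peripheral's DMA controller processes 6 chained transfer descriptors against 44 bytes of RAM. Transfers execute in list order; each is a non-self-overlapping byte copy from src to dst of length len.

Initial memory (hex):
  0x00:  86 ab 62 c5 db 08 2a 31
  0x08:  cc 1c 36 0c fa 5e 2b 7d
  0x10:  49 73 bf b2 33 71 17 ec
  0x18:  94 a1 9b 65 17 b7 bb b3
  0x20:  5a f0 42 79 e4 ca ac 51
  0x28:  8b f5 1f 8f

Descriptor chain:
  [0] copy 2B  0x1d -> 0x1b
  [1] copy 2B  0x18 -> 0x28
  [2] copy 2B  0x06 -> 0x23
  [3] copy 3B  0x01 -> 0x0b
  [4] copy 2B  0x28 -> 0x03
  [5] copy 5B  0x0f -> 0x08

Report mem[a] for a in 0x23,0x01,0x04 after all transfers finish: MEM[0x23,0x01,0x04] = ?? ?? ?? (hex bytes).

D0: mem[0x1b..0x1c] <- [b7 bb]
D1: mem[0x28..0x29] <- [94 a1]
D2: mem[0x23..0x24] <- [2a 31]
D3: mem[0x0b..0x0d] <- [ab 62 c5]
D4: mem[0x03..0x04] <- [94 a1]
D5: mem[0x08..0x0c] <- [7d 49 73 bf b2]
query mem[0x23]=0x2a, mem[0x01]=0xab, mem[0x04]=0xa1

MEM[0x23,0x01,0x04] = 2a ab a1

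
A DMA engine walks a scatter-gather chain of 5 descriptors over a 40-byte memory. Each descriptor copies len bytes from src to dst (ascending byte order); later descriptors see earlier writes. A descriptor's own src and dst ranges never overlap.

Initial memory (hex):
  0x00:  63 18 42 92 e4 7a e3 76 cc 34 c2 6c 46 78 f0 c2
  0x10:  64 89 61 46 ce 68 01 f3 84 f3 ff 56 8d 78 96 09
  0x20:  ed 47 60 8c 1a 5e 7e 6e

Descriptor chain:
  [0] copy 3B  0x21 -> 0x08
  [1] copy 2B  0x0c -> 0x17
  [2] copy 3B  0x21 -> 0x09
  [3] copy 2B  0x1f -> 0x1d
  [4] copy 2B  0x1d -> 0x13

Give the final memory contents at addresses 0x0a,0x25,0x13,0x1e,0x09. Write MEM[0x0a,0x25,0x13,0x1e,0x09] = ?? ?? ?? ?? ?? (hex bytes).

  after D0: wrote 3B at 0x08 = 47608c
  after D1: wrote 2B at 0x17 = 4678
  after D2: wrote 3B at 0x09 = 47608c
  after D3: wrote 2B at 0x1d = 09ed
  after D4: wrote 2B at 0x13 = 09ed
query mem[0x0a]=0x60, mem[0x25]=0x5e, mem[0x13]=0x09, mem[0x1e]=0xed, mem[0x09]=0x47

MEM[0x0a,0x25,0x13,0x1e,0x09] = 60 5e 09 ed 47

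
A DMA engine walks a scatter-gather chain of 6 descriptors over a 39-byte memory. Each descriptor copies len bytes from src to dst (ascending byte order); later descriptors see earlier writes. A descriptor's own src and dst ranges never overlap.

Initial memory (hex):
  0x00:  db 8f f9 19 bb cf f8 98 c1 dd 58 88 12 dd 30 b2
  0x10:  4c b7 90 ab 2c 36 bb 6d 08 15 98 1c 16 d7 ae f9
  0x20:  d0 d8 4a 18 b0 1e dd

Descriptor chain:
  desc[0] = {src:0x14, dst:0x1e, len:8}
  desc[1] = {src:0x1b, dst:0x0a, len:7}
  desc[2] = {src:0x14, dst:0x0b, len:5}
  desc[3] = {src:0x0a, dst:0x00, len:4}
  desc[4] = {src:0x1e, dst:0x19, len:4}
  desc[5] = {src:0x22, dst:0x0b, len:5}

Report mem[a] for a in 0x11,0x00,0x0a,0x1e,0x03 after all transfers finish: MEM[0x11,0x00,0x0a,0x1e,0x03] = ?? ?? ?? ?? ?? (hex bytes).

D0: mem[0x1e..0x25] <- [2c 36 bb 6d 08 15 98 1c]
D1: mem[0x0a..0x10] <- [1c 16 d7 2c 36 bb 6d]
D2: mem[0x0b..0x0f] <- [2c 36 bb 6d 08]
D3: mem[0x00..0x03] <- [1c 2c 36 bb]
D4: mem[0x19..0x1c] <- [2c 36 bb 6d]
D5: mem[0x0b..0x0f] <- [08 15 98 1c dd]
query mem[0x11]=0xb7, mem[0x00]=0x1c, mem[0x0a]=0x1c, mem[0x1e]=0x2c, mem[0x03]=0xbb

MEM[0x11,0x00,0x0a,0x1e,0x03] = b7 1c 1c 2c bb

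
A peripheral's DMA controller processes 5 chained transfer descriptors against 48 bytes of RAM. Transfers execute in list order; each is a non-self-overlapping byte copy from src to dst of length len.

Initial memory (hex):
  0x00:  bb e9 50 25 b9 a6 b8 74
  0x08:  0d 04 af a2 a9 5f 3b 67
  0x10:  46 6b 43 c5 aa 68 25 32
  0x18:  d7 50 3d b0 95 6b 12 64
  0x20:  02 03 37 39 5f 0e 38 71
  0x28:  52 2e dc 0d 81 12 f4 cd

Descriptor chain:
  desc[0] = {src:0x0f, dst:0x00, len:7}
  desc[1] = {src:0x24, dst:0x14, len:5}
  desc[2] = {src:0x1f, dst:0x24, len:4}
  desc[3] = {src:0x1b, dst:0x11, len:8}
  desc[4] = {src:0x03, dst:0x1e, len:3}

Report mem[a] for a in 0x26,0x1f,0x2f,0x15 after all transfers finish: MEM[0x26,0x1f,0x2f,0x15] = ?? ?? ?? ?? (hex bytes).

#0 dst[0x00+7] := {0x67,0x46,0x6b,0x43,0xc5,0xaa,0x68}
#1 dst[0x14+5] := {0x5f,0x0e,0x38,0x71,0x52}
#2 dst[0x24+4] := {0x64,0x02,0x03,0x37}
#3 dst[0x11+8] := {0xb0,0x95,0x6b,0x12,0x64,0x02,0x03,0x37}
#4 dst[0x1e+3] := {0x43,0xc5,0xaa}
query mem[0x26]=0x03, mem[0x1f]=0xc5, mem[0x2f]=0xcd, mem[0x15]=0x64

MEM[0x26,0x1f,0x2f,0x15] = 03 c5 cd 64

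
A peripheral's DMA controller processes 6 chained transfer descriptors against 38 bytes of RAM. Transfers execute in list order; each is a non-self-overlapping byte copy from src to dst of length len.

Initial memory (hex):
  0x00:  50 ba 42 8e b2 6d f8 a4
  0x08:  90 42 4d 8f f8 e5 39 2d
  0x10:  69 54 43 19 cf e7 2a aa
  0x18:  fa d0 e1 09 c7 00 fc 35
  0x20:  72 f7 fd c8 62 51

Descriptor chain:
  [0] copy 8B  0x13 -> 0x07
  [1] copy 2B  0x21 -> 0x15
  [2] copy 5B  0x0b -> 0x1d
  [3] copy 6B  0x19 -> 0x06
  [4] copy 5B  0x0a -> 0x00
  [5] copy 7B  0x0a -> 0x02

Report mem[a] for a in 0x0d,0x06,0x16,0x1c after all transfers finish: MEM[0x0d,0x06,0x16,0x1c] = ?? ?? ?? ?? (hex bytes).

MEM[0x0d,0x06,0x16,0x1c] = d0 e1 fd c7

[0] 0x13->0x07 len=8 : 19 cf e7 2a aa fa d0 e1
[1] 0x21->0x15 len=2 : f7 fd
[2] 0x0b->0x1d len=5 : aa fa d0 e1 2d
[3] 0x19->0x06 len=6 : d0 e1 09 c7 aa fa
[4] 0x0a->0x00 len=5 : aa fa fa d0 e1
[5] 0x0a->0x02 len=7 : aa fa fa d0 e1 2d 69
query mem[0x0d]=0xd0, mem[0x06]=0xe1, mem[0x16]=0xfd, mem[0x1c]=0xc7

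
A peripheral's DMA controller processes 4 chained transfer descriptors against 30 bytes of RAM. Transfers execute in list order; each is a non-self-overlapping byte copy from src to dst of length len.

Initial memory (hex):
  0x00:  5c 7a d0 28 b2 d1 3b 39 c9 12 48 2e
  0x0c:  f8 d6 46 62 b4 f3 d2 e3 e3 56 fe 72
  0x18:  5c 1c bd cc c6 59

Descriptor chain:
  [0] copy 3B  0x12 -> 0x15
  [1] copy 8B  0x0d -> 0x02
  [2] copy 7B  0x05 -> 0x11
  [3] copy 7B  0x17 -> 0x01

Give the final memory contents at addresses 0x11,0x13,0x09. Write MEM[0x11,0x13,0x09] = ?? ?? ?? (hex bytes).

[0] 0x12->0x15 len=3 : d2 e3 e3
[1] 0x0d->0x02 len=8 : d6 46 62 b4 f3 d2 e3 e3
[2] 0x05->0x11 len=7 : b4 f3 d2 e3 e3 48 2e
[3] 0x17->0x01 len=7 : 2e 5c 1c bd cc c6 59
query mem[0x11]=0xb4, mem[0x13]=0xd2, mem[0x09]=0xe3

MEM[0x11,0x13,0x09] = b4 d2 e3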